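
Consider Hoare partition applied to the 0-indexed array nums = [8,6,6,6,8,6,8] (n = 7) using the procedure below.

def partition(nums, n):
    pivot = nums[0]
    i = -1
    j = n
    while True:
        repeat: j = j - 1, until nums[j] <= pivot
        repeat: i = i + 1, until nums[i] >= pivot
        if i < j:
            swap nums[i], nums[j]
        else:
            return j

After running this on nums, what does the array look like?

pivot=8
j stops at 6 (8), i stops at 0 (8); swap ⇒ [8,6,6,6,8,6,8]
j stops at 5 (6), i stops at 4 (8); swap ⇒ [8,6,6,6,6,8,8]
j stops at 4, i stops at 5; i≥j ⇒ return 4. nums=[8,6,6,6,6,8,8]

[8,6,6,6,6,8,8]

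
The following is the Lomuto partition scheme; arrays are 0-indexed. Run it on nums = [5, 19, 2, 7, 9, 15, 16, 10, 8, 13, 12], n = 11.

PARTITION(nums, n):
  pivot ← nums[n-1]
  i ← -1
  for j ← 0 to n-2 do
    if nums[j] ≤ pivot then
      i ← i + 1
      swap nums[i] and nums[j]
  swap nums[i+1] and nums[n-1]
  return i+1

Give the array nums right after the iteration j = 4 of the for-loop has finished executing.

pivot = nums[10] = 12; i = -1
j=0: nums[0]=5 ≤ 12 → i=0, swap nums[0],nums[0] (no change) → [5, 19, 2, 7, 9, 15, 16, 10, 8, 13, 12]
j=1: nums[1]=19 > 12 → no swap
j=2: nums[2]=2 ≤ 12 → i=1, swap nums[1],nums[2] → [5, 2, 19, 7, 9, 15, 16, 10, 8, 13, 12]
j=3: nums[3]=7 ≤ 12 → i=2, swap nums[2],nums[3] → [5, 2, 7, 19, 9, 15, 16, 10, 8, 13, 12]
j=4: nums[4]=9 ≤ 12 → i=3, swap nums[3],nums[4] → [5, 2, 7, 9, 19, 15, 16, 10, 8, 13, 12]
(after j=4) nums = [5, 2, 7, 9, 19, 15, 16, 10, 8, 13, 12]

[5, 2, 7, 9, 19, 15, 16, 10, 8, 13, 12]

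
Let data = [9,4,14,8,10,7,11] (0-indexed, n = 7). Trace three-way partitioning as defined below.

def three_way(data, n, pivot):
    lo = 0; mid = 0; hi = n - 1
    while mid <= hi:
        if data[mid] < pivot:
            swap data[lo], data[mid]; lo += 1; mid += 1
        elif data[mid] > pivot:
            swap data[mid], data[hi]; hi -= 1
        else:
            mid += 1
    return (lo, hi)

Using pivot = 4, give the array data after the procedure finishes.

lo=0 mid=0 hi=6
9>4: swap(0,6), hi=5 ⇒ [11,4,14,8,10,7,9]
11>4: swap(0,5), hi=4 ⇒ [7,4,14,8,10,11,9]
7>4: swap(0,4), hi=3 ⇒ [10,4,14,8,7,11,9]
10>4: swap(0,3), hi=2 ⇒ [8,4,14,10,7,11,9]
8>4: swap(0,2), hi=1 ⇒ [14,4,8,10,7,11,9]
14>4: swap(0,1), hi=0 ⇒ [4,14,8,10,7,11,9]
4=4: mid=1
done. lo=0 hi=0; data=[4,14,8,10,7,11,9]

[4,14,8,10,7,11,9]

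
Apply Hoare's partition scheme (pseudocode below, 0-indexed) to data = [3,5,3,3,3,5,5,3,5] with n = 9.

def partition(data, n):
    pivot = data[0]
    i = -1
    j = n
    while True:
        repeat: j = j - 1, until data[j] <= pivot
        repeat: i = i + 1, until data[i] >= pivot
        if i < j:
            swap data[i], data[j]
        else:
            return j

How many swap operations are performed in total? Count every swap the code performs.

3

pivot=3
j stops at 7 (3), i stops at 0 (3); swap ⇒ [3,5,3,3,3,5,5,3,5]
j stops at 4 (3), i stops at 1 (5); swap ⇒ [3,3,3,3,5,5,5,3,5]
j stops at 3 (3), i stops at 2 (3); swap ⇒ [3,3,3,3,5,5,5,3,5]
j stops at 2, i stops at 3; i≥j ⇒ return 2. data=[3,3,3,3,5,5,5,3,5]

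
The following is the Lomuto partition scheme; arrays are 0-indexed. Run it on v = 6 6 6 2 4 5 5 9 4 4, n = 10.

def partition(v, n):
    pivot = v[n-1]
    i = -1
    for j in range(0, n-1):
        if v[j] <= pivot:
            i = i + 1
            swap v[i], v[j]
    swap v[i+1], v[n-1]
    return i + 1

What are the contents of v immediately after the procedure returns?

pivot = v[9] = 4; i = -1
j=0: v[0]=6 > 4 → no swap
j=1: v[1]=6 > 4 → no swap
j=2: v[2]=6 > 4 → no swap
j=3: v[3]=2 ≤ 4 → i=0, swap v[0],v[3] → 2 6 6 6 4 5 5 9 4 4
j=4: v[4]=4 ≤ 4 → i=1, swap v[1],v[4] → 2 4 6 6 6 5 5 9 4 4
j=5: v[5]=5 > 4 → no swap
j=6: v[6]=5 > 4 → no swap
j=7: v[7]=9 > 4 → no swap
j=8: v[8]=4 ≤ 4 → i=2, swap v[2],v[8] → 2 4 4 6 6 5 5 9 6 4
final swap v[3],v[9] → 2 4 4 4 6 5 5 9 6 6; return 3

2 4 4 4 6 5 5 9 6 6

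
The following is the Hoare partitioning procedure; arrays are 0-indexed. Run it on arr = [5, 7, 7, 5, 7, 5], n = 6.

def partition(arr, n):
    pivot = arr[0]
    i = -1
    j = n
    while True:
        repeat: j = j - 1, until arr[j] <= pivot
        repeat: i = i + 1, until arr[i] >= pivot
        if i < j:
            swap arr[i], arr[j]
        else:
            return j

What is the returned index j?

1

pivot = arr[0] = 5; i = -1, j = 6
j→5 (arr[5]=5≤5), i→0 (arr[0]=5≥5); i<j, swap → [5, 7, 7, 5, 7, 5]
j→3 (arr[3]=5≤5), i→1 (arr[1]=7≥5); i<j, swap → [5, 5, 7, 7, 7, 5]
j→1, i→2; i≥j, return j=1. arr = [5, 5, 7, 7, 7, 5]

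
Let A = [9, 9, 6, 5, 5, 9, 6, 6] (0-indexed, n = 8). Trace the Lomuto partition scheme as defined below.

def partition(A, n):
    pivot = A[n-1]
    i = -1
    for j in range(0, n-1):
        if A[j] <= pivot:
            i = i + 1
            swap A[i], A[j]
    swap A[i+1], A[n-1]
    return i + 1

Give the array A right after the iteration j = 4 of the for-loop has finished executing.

pivot = A[7] = 6; i = -1
j=0: A[0]=9 > 6 → no swap
j=1: A[1]=9 > 6 → no swap
j=2: A[2]=6 ≤ 6 → i=0, swap A[0],A[2] → [6, 9, 9, 5, 5, 9, 6, 6]
j=3: A[3]=5 ≤ 6 → i=1, swap A[1],A[3] → [6, 5, 9, 9, 5, 9, 6, 6]
j=4: A[4]=5 ≤ 6 → i=2, swap A[2],A[4] → [6, 5, 5, 9, 9, 9, 6, 6]
(after j=4) A = [6, 5, 5, 9, 9, 9, 6, 6]

[6, 5, 5, 9, 9, 9, 6, 6]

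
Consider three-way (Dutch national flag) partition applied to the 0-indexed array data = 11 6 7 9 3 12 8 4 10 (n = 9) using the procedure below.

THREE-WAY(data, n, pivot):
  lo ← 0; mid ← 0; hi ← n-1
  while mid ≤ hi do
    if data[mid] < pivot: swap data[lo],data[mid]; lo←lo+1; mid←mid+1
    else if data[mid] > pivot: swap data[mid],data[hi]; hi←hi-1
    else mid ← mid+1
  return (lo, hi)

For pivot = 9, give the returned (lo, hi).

lo=0 mid=0 hi=8
11>9: swap(0,8), hi=7 ⇒ 10 6 7 9 3 12 8 4 11
10>9: swap(0,7), hi=6 ⇒ 4 6 7 9 3 12 8 10 11
4<9: swap(0,0), lo=1 mid=1 ⇒ 4 6 7 9 3 12 8 10 11
6<9: swap(1,1), lo=2 mid=2 ⇒ 4 6 7 9 3 12 8 10 11
7<9: swap(2,2), lo=3 mid=3 ⇒ 4 6 7 9 3 12 8 10 11
9=9: mid=4
3<9: swap(3,4), lo=4 mid=5 ⇒ 4 6 7 3 9 12 8 10 11
12>9: swap(5,6), hi=5 ⇒ 4 6 7 3 9 8 12 10 11
8<9: swap(4,5), lo=5 mid=6 ⇒ 4 6 7 3 8 9 12 10 11
done. lo=5 hi=5; data=4 6 7 3 8 9 12 10 11

(5, 5)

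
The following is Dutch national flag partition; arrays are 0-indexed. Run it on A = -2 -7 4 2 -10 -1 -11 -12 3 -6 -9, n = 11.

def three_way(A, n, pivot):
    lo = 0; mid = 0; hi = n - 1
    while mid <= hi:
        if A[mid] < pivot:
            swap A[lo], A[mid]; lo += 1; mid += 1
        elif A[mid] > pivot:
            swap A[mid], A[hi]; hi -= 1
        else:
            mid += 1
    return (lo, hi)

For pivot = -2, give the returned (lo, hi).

lo=0 mid=0 hi=10
-2=-2: mid=1
-7<-2: swap(0,1), lo=1 mid=2 ⇒ -7 -2 4 2 -10 -1 -11 -12 3 -6 -9
4>-2: swap(2,10), hi=9 ⇒ -7 -2 -9 2 -10 -1 -11 -12 3 -6 4
-9<-2: swap(1,2), lo=2 mid=3 ⇒ -7 -9 -2 2 -10 -1 -11 -12 3 -6 4
2>-2: swap(3,9), hi=8 ⇒ -7 -9 -2 -6 -10 -1 -11 -12 3 2 4
-6<-2: swap(2,3), lo=3 mid=4 ⇒ -7 -9 -6 -2 -10 -1 -11 -12 3 2 4
-10<-2: swap(3,4), lo=4 mid=5 ⇒ -7 -9 -6 -10 -2 -1 -11 -12 3 2 4
-1>-2: swap(5,8), hi=7 ⇒ -7 -9 -6 -10 -2 3 -11 -12 -1 2 4
3>-2: swap(5,7), hi=6 ⇒ -7 -9 -6 -10 -2 -12 -11 3 -1 2 4
-12<-2: swap(4,5), lo=5 mid=6 ⇒ -7 -9 -6 -10 -12 -2 -11 3 -1 2 4
-11<-2: swap(5,6), lo=6 mid=7 ⇒ -7 -9 -6 -10 -12 -11 -2 3 -1 2 4
done. lo=6 hi=6; A=-7 -9 -6 -10 -12 -11 -2 3 -1 2 4

(6, 6)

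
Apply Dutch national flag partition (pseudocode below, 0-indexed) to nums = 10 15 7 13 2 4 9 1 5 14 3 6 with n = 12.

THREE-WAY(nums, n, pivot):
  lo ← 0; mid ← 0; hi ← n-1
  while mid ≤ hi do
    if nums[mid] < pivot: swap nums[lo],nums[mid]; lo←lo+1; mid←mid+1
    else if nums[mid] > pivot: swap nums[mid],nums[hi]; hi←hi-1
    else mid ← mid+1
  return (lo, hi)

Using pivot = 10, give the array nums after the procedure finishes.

6 7 3 2 4 9 1 5 10 14 13 15

pivot = 10; lo=0, mid=0, hi=11
nums[mid]=10=10: mid=1
nums[mid]=15>10: swap nums[1],nums[11]; hi=10 → 10 6 7 13 2 4 9 1 5 14 3 15
nums[mid]=6<10: swap nums[0],nums[1]; lo=1,mid=2 → 6 10 7 13 2 4 9 1 5 14 3 15
nums[mid]=7<10: swap nums[1],nums[2]; lo=2,mid=3 → 6 7 10 13 2 4 9 1 5 14 3 15
nums[mid]=13>10: swap nums[3],nums[10]; hi=9 → 6 7 10 3 2 4 9 1 5 14 13 15
nums[mid]=3<10: swap nums[2],nums[3]; lo=3,mid=4 → 6 7 3 10 2 4 9 1 5 14 13 15
nums[mid]=2<10: swap nums[3],nums[4]; lo=4,mid=5 → 6 7 3 2 10 4 9 1 5 14 13 15
nums[mid]=4<10: swap nums[4],nums[5]; lo=5,mid=6 → 6 7 3 2 4 10 9 1 5 14 13 15
nums[mid]=9<10: swap nums[5],nums[6]; lo=6,mid=7 → 6 7 3 2 4 9 10 1 5 14 13 15
nums[mid]=1<10: swap nums[6],nums[7]; lo=7,mid=8 → 6 7 3 2 4 9 1 10 5 14 13 15
nums[mid]=5<10: swap nums[7],nums[8]; lo=8,mid=9 → 6 7 3 2 4 9 1 5 10 14 13 15
nums[mid]=14>10: swap nums[9],nums[9]; hi=8 → 6 7 3 2 4 9 1 5 10 14 13 15
end: lo=8, hi=8; nums = 6 7 3 2 4 9 1 5 10 14 13 15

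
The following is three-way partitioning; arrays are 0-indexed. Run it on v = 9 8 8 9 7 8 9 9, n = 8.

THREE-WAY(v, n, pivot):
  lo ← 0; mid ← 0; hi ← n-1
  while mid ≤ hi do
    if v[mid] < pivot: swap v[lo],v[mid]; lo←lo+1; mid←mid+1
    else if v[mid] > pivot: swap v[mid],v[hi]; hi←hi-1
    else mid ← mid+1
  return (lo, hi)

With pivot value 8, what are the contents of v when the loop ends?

lo=0 mid=0 hi=7
9>8: swap(0,7), hi=6 ⇒ 9 8 8 9 7 8 9 9
9>8: swap(0,6), hi=5 ⇒ 9 8 8 9 7 8 9 9
9>8: swap(0,5), hi=4 ⇒ 8 8 8 9 7 9 9 9
8=8: mid=1
8=8: mid=2
8=8: mid=3
9>8: swap(3,4), hi=3 ⇒ 8 8 8 7 9 9 9 9
7<8: swap(0,3), lo=1 mid=4 ⇒ 7 8 8 8 9 9 9 9
done. lo=1 hi=3; v=7 8 8 8 9 9 9 9

7 8 8 8 9 9 9 9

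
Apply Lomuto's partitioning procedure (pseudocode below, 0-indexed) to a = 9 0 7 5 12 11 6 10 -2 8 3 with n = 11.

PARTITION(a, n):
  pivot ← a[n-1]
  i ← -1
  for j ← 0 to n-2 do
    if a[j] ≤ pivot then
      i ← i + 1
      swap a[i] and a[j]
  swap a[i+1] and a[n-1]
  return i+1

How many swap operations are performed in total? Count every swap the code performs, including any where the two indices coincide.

3

pivot = a[10] = 3; i = -1
j=0: a[0]=9 > 3 → no swap
j=1: a[1]=0 ≤ 3 → i=0, swap a[0],a[1] → 0 9 7 5 12 11 6 10 -2 8 3
j=2: a[2]=7 > 3 → no swap
j=3: a[3]=5 > 3 → no swap
j=4: a[4]=12 > 3 → no swap
j=5: a[5]=11 > 3 → no swap
j=6: a[6]=6 > 3 → no swap
j=7: a[7]=10 > 3 → no swap
j=8: a[8]=-2 ≤ 3 → i=1, swap a[1],a[8] → 0 -2 7 5 12 11 6 10 9 8 3
j=9: a[9]=8 > 3 → no swap
final swap a[2],a[10] → 0 -2 3 5 12 11 6 10 9 8 7; return 2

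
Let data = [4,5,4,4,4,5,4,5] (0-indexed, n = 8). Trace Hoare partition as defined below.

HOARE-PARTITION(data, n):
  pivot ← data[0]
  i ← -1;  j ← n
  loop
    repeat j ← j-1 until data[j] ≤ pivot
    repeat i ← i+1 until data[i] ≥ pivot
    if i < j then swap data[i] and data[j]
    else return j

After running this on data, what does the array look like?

[4,4,4,4,5,5,4,5]

pivot = data[0] = 4; i = -1, j = 8
j→6 (data[6]=4≤4), i→0 (data[0]=4≥4); i<j, swap → [4,5,4,4,4,5,4,5]
j→4 (data[4]=4≤4), i→1 (data[1]=5≥4); i<j, swap → [4,4,4,4,5,5,4,5]
j→3 (data[3]=4≤4), i→2 (data[2]=4≥4); i<j, swap → [4,4,4,4,5,5,4,5]
j→2, i→3; i≥j, return j=2. data = [4,4,4,4,5,5,4,5]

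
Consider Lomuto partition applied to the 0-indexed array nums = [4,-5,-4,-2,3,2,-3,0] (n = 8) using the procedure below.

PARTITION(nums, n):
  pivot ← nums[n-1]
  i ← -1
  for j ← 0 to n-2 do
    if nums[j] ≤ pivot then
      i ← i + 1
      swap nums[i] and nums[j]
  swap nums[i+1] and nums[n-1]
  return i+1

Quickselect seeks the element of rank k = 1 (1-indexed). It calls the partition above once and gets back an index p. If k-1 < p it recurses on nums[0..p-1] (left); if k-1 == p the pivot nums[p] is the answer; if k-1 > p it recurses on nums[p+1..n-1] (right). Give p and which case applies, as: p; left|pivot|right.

pivot = nums[7] = 0; i = -1
j=0: nums[0]=4 > 0 → no swap
j=1: nums[1]=-5 ≤ 0 → i=0, swap nums[0],nums[1] → [-5,4,-4,-2,3,2,-3,0]
j=2: nums[2]=-4 ≤ 0 → i=1, swap nums[1],nums[2] → [-5,-4,4,-2,3,2,-3,0]
j=3: nums[3]=-2 ≤ 0 → i=2, swap nums[2],nums[3] → [-5,-4,-2,4,3,2,-3,0]
j=4: nums[4]=3 > 0 → no swap
j=5: nums[5]=2 > 0 → no swap
j=6: nums[6]=-3 ≤ 0 → i=3, swap nums[3],nums[6] → [-5,-4,-2,-3,3,2,4,0]
final swap nums[4],nums[7] → [-5,-4,-2,-3,0,2,4,3]; return 4
p = 4; k-1 = 0 < 4 ⇒ left

4; left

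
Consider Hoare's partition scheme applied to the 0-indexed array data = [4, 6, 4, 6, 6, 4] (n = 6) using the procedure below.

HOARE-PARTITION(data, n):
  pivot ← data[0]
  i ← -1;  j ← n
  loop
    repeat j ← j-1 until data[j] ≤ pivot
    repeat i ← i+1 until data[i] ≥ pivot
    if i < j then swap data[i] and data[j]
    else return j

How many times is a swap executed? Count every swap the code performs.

2

pivot=4
j stops at 5 (4), i stops at 0 (4); swap ⇒ [4, 6, 4, 6, 6, 4]
j stops at 2 (4), i stops at 1 (6); swap ⇒ [4, 4, 6, 6, 6, 4]
j stops at 1, i stops at 2; i≥j ⇒ return 1. data=[4, 4, 6, 6, 6, 4]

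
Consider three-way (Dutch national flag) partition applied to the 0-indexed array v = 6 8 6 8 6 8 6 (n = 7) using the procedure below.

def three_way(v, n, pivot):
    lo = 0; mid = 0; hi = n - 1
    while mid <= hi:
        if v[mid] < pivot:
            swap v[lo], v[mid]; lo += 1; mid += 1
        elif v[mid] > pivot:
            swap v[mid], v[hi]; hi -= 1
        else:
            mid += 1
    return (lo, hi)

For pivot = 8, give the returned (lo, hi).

(4, 6)

pivot = 8; lo=0, mid=0, hi=6
v[mid]=6<8: swap v[0],v[0]; lo=1,mid=1 → 6 8 6 8 6 8 6
v[mid]=8=8: mid=2
v[mid]=6<8: swap v[1],v[2]; lo=2,mid=3 → 6 6 8 8 6 8 6
v[mid]=8=8: mid=4
v[mid]=6<8: swap v[2],v[4]; lo=3,mid=5 → 6 6 6 8 8 8 6
v[mid]=8=8: mid=6
v[mid]=6<8: swap v[3],v[6]; lo=4,mid=7 → 6 6 6 6 8 8 8
end: lo=4, hi=6; v = 6 6 6 6 8 8 8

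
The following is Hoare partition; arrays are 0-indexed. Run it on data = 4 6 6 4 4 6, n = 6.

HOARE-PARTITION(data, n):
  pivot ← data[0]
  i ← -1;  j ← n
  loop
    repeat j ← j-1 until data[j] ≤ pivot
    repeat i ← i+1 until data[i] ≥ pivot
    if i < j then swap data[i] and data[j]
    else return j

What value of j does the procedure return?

pivot = data[0] = 4; i = -1, j = 6
j→4 (data[4]=4≤4), i→0 (data[0]=4≥4); i<j, swap → 4 6 6 4 4 6
j→3 (data[3]=4≤4), i→1 (data[1]=6≥4); i<j, swap → 4 4 6 6 4 6
j→1, i→2; i≥j, return j=1. data = 4 4 6 6 4 6

1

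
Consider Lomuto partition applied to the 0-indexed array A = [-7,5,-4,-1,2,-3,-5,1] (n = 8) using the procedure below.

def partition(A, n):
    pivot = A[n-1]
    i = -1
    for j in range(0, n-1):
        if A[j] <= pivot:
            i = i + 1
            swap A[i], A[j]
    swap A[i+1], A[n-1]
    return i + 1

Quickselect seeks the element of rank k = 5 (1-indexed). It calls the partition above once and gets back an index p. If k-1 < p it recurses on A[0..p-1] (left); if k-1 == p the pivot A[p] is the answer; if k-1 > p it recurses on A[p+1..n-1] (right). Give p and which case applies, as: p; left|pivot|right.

5; left

pivot=1, i=-1
j=0: -7≤1, i=0, swap(0,0) ⇒ [-7,5,-4,-1,2,-3,-5,1]
j=1: 5>1, skip
j=2: -4≤1, i=1, swap(1,2) ⇒ [-7,-4,5,-1,2,-3,-5,1]
j=3: -1≤1, i=2, swap(2,3) ⇒ [-7,-4,-1,5,2,-3,-5,1]
j=4: 2>1, skip
j=5: -3≤1, i=3, swap(3,5) ⇒ [-7,-4,-1,-3,2,5,-5,1]
j=6: -5≤1, i=4, swap(4,6) ⇒ [-7,-4,-1,-3,-5,5,2,1]
swap(5,7) ⇒ [-7,-4,-1,-3,-5,1,2,5]; return 5
p = 5; k-1 = 4 < 5 ⇒ left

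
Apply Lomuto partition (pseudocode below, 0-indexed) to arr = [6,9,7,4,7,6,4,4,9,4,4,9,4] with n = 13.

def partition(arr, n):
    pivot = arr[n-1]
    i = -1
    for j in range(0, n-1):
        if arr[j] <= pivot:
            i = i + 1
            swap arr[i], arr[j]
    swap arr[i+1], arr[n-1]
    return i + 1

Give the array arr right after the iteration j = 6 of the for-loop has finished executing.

pivot = arr[12] = 4; i = -1
j=0: arr[0]=6 > 4 → no swap
j=1: arr[1]=9 > 4 → no swap
j=2: arr[2]=7 > 4 → no swap
j=3: arr[3]=4 ≤ 4 → i=0, swap arr[0],arr[3] → [4,9,7,6,7,6,4,4,9,4,4,9,4]
j=4: arr[4]=7 > 4 → no swap
j=5: arr[5]=6 > 4 → no swap
j=6: arr[6]=4 ≤ 4 → i=1, swap arr[1],arr[6] → [4,4,7,6,7,6,9,4,9,4,4,9,4]
(after j=6) arr = [4,4,7,6,7,6,9,4,9,4,4,9,4]

[4,4,7,6,7,6,9,4,9,4,4,9,4]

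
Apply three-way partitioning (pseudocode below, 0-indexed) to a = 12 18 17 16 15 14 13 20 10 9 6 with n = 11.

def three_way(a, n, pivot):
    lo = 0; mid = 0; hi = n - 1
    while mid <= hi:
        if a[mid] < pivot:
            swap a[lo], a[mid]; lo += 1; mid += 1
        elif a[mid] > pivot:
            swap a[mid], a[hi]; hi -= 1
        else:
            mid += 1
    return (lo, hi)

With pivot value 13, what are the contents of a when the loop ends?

pivot = 13; lo=0, mid=0, hi=10
a[mid]=12<13: swap a[0],a[0]; lo=1,mid=1 → 12 18 17 16 15 14 13 20 10 9 6
a[mid]=18>13: swap a[1],a[10]; hi=9 → 12 6 17 16 15 14 13 20 10 9 18
a[mid]=6<13: swap a[1],a[1]; lo=2,mid=2 → 12 6 17 16 15 14 13 20 10 9 18
a[mid]=17>13: swap a[2],a[9]; hi=8 → 12 6 9 16 15 14 13 20 10 17 18
a[mid]=9<13: swap a[2],a[2]; lo=3,mid=3 → 12 6 9 16 15 14 13 20 10 17 18
a[mid]=16>13: swap a[3],a[8]; hi=7 → 12 6 9 10 15 14 13 20 16 17 18
a[mid]=10<13: swap a[3],a[3]; lo=4,mid=4 → 12 6 9 10 15 14 13 20 16 17 18
a[mid]=15>13: swap a[4],a[7]; hi=6 → 12 6 9 10 20 14 13 15 16 17 18
a[mid]=20>13: swap a[4],a[6]; hi=5 → 12 6 9 10 13 14 20 15 16 17 18
a[mid]=13=13: mid=5
a[mid]=14>13: swap a[5],a[5]; hi=4 → 12 6 9 10 13 14 20 15 16 17 18
end: lo=4, hi=4; a = 12 6 9 10 13 14 20 15 16 17 18

12 6 9 10 13 14 20 15 16 17 18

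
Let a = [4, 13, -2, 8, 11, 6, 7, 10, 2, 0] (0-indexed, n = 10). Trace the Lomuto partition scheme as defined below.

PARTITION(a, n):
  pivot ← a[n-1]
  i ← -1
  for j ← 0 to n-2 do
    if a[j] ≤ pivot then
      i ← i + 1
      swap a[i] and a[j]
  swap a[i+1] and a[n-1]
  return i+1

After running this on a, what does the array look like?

pivot = a[9] = 0; i = -1
j=0: a[0]=4 > 0 → no swap
j=1: a[1]=13 > 0 → no swap
j=2: a[2]=-2 ≤ 0 → i=0, swap a[0],a[2] → [-2, 13, 4, 8, 11, 6, 7, 10, 2, 0]
j=3: a[3]=8 > 0 → no swap
j=4: a[4]=11 > 0 → no swap
j=5: a[5]=6 > 0 → no swap
j=6: a[6]=7 > 0 → no swap
j=7: a[7]=10 > 0 → no swap
j=8: a[8]=2 > 0 → no swap
final swap a[1],a[9] → [-2, 0, 4, 8, 11, 6, 7, 10, 2, 13]; return 1

[-2, 0, 4, 8, 11, 6, 7, 10, 2, 13]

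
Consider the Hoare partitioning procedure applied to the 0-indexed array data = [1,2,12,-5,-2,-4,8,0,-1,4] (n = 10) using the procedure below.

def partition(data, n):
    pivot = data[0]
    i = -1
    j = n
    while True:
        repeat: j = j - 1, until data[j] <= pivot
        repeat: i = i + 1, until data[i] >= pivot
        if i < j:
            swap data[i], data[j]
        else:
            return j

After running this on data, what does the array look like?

[-1,0,-4,-5,-2,12,8,2,1,4]

pivot = data[0] = 1; i = -1, j = 10
j→8 (data[8]=-1≤1), i→0 (data[0]=1≥1); i<j, swap → [-1,2,12,-5,-2,-4,8,0,1,4]
j→7 (data[7]=0≤1), i→1 (data[1]=2≥1); i<j, swap → [-1,0,12,-5,-2,-4,8,2,1,4]
j→5 (data[5]=-4≤1), i→2 (data[2]=12≥1); i<j, swap → [-1,0,-4,-5,-2,12,8,2,1,4]
j→4, i→5; i≥j, return j=4. data = [-1,0,-4,-5,-2,12,8,2,1,4]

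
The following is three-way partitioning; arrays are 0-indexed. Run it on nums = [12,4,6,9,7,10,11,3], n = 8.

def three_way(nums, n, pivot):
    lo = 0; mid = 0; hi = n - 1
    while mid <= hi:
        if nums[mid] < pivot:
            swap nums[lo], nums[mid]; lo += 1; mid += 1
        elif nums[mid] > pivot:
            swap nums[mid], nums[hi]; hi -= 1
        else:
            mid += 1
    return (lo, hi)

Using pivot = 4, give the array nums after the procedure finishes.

lo=0 mid=0 hi=7
12>4: swap(0,7), hi=6 ⇒ [3,4,6,9,7,10,11,12]
3<4: swap(0,0), lo=1 mid=1 ⇒ [3,4,6,9,7,10,11,12]
4=4: mid=2
6>4: swap(2,6), hi=5 ⇒ [3,4,11,9,7,10,6,12]
11>4: swap(2,5), hi=4 ⇒ [3,4,10,9,7,11,6,12]
10>4: swap(2,4), hi=3 ⇒ [3,4,7,9,10,11,6,12]
7>4: swap(2,3), hi=2 ⇒ [3,4,9,7,10,11,6,12]
9>4: swap(2,2), hi=1 ⇒ [3,4,9,7,10,11,6,12]
done. lo=1 hi=1; nums=[3,4,9,7,10,11,6,12]

[3,4,9,7,10,11,6,12]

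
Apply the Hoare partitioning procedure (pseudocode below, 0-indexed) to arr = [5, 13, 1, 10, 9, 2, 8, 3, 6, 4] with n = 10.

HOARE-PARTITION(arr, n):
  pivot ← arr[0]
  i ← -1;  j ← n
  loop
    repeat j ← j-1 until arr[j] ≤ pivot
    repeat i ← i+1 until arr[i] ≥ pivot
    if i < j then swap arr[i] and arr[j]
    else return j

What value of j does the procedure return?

3

pivot = arr[0] = 5; i = -1, j = 10
j→9 (arr[9]=4≤5), i→0 (arr[0]=5≥5); i<j, swap → [4, 13, 1, 10, 9, 2, 8, 3, 6, 5]
j→7 (arr[7]=3≤5), i→1 (arr[1]=13≥5); i<j, swap → [4, 3, 1, 10, 9, 2, 8, 13, 6, 5]
j→5 (arr[5]=2≤5), i→3 (arr[3]=10≥5); i<j, swap → [4, 3, 1, 2, 9, 10, 8, 13, 6, 5]
j→3, i→4; i≥j, return j=3. arr = [4, 3, 1, 2, 9, 10, 8, 13, 6, 5]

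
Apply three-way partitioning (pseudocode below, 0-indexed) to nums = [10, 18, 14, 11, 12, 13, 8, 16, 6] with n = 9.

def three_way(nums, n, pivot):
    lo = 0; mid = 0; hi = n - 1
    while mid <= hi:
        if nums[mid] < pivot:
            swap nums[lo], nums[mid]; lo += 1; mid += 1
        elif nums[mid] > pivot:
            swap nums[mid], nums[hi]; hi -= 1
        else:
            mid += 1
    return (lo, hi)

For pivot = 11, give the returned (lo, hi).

(3, 3)

pivot = 11; lo=0, mid=0, hi=8
nums[mid]=10<11: swap nums[0],nums[0]; lo=1,mid=1 → [10, 18, 14, 11, 12, 13, 8, 16, 6]
nums[mid]=18>11: swap nums[1],nums[8]; hi=7 → [10, 6, 14, 11, 12, 13, 8, 16, 18]
nums[mid]=6<11: swap nums[1],nums[1]; lo=2,mid=2 → [10, 6, 14, 11, 12, 13, 8, 16, 18]
nums[mid]=14>11: swap nums[2],nums[7]; hi=6 → [10, 6, 16, 11, 12, 13, 8, 14, 18]
nums[mid]=16>11: swap nums[2],nums[6]; hi=5 → [10, 6, 8, 11, 12, 13, 16, 14, 18]
nums[mid]=8<11: swap nums[2],nums[2]; lo=3,mid=3 → [10, 6, 8, 11, 12, 13, 16, 14, 18]
nums[mid]=11=11: mid=4
nums[mid]=12>11: swap nums[4],nums[5]; hi=4 → [10, 6, 8, 11, 13, 12, 16, 14, 18]
nums[mid]=13>11: swap nums[4],nums[4]; hi=3 → [10, 6, 8, 11, 13, 12, 16, 14, 18]
end: lo=3, hi=3; nums = [10, 6, 8, 11, 13, 12, 16, 14, 18]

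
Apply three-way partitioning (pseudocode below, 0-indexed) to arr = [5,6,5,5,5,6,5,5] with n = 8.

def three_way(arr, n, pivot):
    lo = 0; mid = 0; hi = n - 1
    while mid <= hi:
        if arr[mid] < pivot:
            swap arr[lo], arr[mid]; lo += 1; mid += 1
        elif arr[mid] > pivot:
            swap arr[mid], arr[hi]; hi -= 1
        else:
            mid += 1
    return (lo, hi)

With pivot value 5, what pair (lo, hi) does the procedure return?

pivot = 5; lo=0, mid=0, hi=7
arr[mid]=5=5: mid=1
arr[mid]=6>5: swap arr[1],arr[7]; hi=6 → [5,5,5,5,5,6,5,6]
arr[mid]=5=5: mid=2
arr[mid]=5=5: mid=3
arr[mid]=5=5: mid=4
arr[mid]=5=5: mid=5
arr[mid]=6>5: swap arr[5],arr[6]; hi=5 → [5,5,5,5,5,5,6,6]
arr[mid]=5=5: mid=6
end: lo=0, hi=5; arr = [5,5,5,5,5,5,6,6]

(0, 5)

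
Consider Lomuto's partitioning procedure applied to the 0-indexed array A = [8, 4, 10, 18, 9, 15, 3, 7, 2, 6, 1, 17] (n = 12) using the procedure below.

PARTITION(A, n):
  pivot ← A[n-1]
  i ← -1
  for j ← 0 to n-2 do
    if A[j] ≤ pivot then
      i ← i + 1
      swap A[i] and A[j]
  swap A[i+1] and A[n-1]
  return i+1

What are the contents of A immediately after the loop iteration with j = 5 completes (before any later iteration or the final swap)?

[8, 4, 10, 9, 15, 18, 3, 7, 2, 6, 1, 17]

pivot = A[11] = 17; i = -1
j=0: A[0]=8 ≤ 17 → i=0, swap A[0],A[0] (no change) → [8, 4, 10, 18, 9, 15, 3, 7, 2, 6, 1, 17]
j=1: A[1]=4 ≤ 17 → i=1, swap A[1],A[1] (no change) → [8, 4, 10, 18, 9, 15, 3, 7, 2, 6, 1, 17]
j=2: A[2]=10 ≤ 17 → i=2, swap A[2],A[2] (no change) → [8, 4, 10, 18, 9, 15, 3, 7, 2, 6, 1, 17]
j=3: A[3]=18 > 17 → no swap
j=4: A[4]=9 ≤ 17 → i=3, swap A[3],A[4] → [8, 4, 10, 9, 18, 15, 3, 7, 2, 6, 1, 17]
j=5: A[5]=15 ≤ 17 → i=4, swap A[4],A[5] → [8, 4, 10, 9, 15, 18, 3, 7, 2, 6, 1, 17]
(after j=5) A = [8, 4, 10, 9, 15, 18, 3, 7, 2, 6, 1, 17]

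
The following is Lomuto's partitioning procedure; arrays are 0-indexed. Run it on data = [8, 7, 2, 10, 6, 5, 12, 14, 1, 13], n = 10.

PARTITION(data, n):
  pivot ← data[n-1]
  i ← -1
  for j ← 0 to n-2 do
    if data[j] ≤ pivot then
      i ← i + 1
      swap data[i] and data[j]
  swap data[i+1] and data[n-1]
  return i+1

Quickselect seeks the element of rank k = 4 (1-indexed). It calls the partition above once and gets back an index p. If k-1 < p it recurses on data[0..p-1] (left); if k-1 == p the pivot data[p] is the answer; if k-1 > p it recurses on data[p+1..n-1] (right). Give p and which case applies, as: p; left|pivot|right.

pivot = data[9] = 13; i = -1
j=0: data[0]=8 ≤ 13 → i=0, swap data[0],data[0] (no change) → [8, 7, 2, 10, 6, 5, 12, 14, 1, 13]
j=1: data[1]=7 ≤ 13 → i=1, swap data[1],data[1] (no change) → [8, 7, 2, 10, 6, 5, 12, 14, 1, 13]
j=2: data[2]=2 ≤ 13 → i=2, swap data[2],data[2] (no change) → [8, 7, 2, 10, 6, 5, 12, 14, 1, 13]
j=3: data[3]=10 ≤ 13 → i=3, swap data[3],data[3] (no change) → [8, 7, 2, 10, 6, 5, 12, 14, 1, 13]
j=4: data[4]=6 ≤ 13 → i=4, swap data[4],data[4] (no change) → [8, 7, 2, 10, 6, 5, 12, 14, 1, 13]
j=5: data[5]=5 ≤ 13 → i=5, swap data[5],data[5] (no change) → [8, 7, 2, 10, 6, 5, 12, 14, 1, 13]
j=6: data[6]=12 ≤ 13 → i=6, swap data[6],data[6] (no change) → [8, 7, 2, 10, 6, 5, 12, 14, 1, 13]
j=7: data[7]=14 > 13 → no swap
j=8: data[8]=1 ≤ 13 → i=7, swap data[7],data[8] → [8, 7, 2, 10, 6, 5, 12, 1, 14, 13]
final swap data[8],data[9] → [8, 7, 2, 10, 6, 5, 12, 1, 13, 14]; return 8
p = 8; k-1 = 3 < 8 ⇒ left

8; left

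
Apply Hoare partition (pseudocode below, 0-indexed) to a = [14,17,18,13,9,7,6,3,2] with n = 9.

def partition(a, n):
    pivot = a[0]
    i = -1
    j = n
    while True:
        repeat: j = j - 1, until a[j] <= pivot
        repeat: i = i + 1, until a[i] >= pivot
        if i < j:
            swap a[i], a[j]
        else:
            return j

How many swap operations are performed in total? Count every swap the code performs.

3

pivot = a[0] = 14; i = -1, j = 9
j→8 (a[8]=2≤14), i→0 (a[0]=14≥14); i<j, swap → [2,17,18,13,9,7,6,3,14]
j→7 (a[7]=3≤14), i→1 (a[1]=17≥14); i<j, swap → [2,3,18,13,9,7,6,17,14]
j→6 (a[6]=6≤14), i→2 (a[2]=18≥14); i<j, swap → [2,3,6,13,9,7,18,17,14]
j→5, i→6; i≥j, return j=5. a = [2,3,6,13,9,7,18,17,14]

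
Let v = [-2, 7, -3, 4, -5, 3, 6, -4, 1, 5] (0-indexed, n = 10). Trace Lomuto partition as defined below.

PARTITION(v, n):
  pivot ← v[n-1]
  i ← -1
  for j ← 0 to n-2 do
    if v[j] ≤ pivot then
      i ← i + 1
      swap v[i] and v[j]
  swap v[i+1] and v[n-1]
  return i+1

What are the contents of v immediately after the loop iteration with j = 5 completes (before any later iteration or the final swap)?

pivot=5, i=-1
j=0: -2≤5, i=0, swap(0,0) ⇒ [-2, 7, -3, 4, -5, 3, 6, -4, 1, 5]
j=1: 7>5, skip
j=2: -3≤5, i=1, swap(1,2) ⇒ [-2, -3, 7, 4, -5, 3, 6, -4, 1, 5]
j=3: 4≤5, i=2, swap(2,3) ⇒ [-2, -3, 4, 7, -5, 3, 6, -4, 1, 5]
j=4: -5≤5, i=3, swap(3,4) ⇒ [-2, -3, 4, -5, 7, 3, 6, -4, 1, 5]
j=5: 3≤5, i=4, swap(4,5) ⇒ [-2, -3, 4, -5, 3, 7, 6, -4, 1, 5]
(after j=5) v = [-2, -3, 4, -5, 3, 7, 6, -4, 1, 5]

[-2, -3, 4, -5, 3, 7, 6, -4, 1, 5]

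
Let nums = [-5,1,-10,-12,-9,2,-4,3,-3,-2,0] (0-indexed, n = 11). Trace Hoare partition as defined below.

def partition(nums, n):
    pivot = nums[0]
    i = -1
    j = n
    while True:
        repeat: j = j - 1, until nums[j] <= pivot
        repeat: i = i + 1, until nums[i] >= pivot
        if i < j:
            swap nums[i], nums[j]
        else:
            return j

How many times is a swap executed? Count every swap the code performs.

pivot=-5
j stops at 4 (-9), i stops at 0 (-5); swap ⇒ [-9,1,-10,-12,-5,2,-4,3,-3,-2,0]
j stops at 3 (-12), i stops at 1 (1); swap ⇒ [-9,-12,-10,1,-5,2,-4,3,-3,-2,0]
j stops at 2, i stops at 3; i≥j ⇒ return 2. nums=[-9,-12,-10,1,-5,2,-4,3,-3,-2,0]

2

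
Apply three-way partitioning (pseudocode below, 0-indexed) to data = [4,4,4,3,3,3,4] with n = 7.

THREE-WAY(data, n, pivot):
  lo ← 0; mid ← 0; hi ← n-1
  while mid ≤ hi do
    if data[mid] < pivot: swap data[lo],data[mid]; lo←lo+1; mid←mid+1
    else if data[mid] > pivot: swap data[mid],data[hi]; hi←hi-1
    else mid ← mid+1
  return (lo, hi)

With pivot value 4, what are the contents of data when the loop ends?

[3,3,3,4,4,4,4]

pivot = 4; lo=0, mid=0, hi=6
data[mid]=4=4: mid=1
data[mid]=4=4: mid=2
data[mid]=4=4: mid=3
data[mid]=3<4: swap data[0],data[3]; lo=1,mid=4 → [3,4,4,4,3,3,4]
data[mid]=3<4: swap data[1],data[4]; lo=2,mid=5 → [3,3,4,4,4,3,4]
data[mid]=3<4: swap data[2],data[5]; lo=3,mid=6 → [3,3,3,4,4,4,4]
data[mid]=4=4: mid=7
end: lo=3, hi=6; data = [3,3,3,4,4,4,4]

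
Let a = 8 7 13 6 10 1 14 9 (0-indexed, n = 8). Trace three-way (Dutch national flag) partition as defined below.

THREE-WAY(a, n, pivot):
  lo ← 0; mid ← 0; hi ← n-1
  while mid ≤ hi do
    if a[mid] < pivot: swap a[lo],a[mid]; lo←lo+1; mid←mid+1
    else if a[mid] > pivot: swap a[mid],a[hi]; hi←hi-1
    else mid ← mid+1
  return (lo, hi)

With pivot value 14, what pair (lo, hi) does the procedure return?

(7, 7)

pivot = 14; lo=0, mid=0, hi=7
a[mid]=8<14: swap a[0],a[0]; lo=1,mid=1 → 8 7 13 6 10 1 14 9
a[mid]=7<14: swap a[1],a[1]; lo=2,mid=2 → 8 7 13 6 10 1 14 9
a[mid]=13<14: swap a[2],a[2]; lo=3,mid=3 → 8 7 13 6 10 1 14 9
a[mid]=6<14: swap a[3],a[3]; lo=4,mid=4 → 8 7 13 6 10 1 14 9
a[mid]=10<14: swap a[4],a[4]; lo=5,mid=5 → 8 7 13 6 10 1 14 9
a[mid]=1<14: swap a[5],a[5]; lo=6,mid=6 → 8 7 13 6 10 1 14 9
a[mid]=14=14: mid=7
a[mid]=9<14: swap a[6],a[7]; lo=7,mid=8 → 8 7 13 6 10 1 9 14
end: lo=7, hi=7; a = 8 7 13 6 10 1 9 14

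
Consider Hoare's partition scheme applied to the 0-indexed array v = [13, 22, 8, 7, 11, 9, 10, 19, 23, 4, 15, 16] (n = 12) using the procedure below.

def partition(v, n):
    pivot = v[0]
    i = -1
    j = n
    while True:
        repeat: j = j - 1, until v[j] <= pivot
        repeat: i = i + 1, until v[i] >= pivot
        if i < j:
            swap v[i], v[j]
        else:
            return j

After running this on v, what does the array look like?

pivot = v[0] = 13; i = -1, j = 12
j→9 (v[9]=4≤13), i→0 (v[0]=13≥13); i<j, swap → [4, 22, 8, 7, 11, 9, 10, 19, 23, 13, 15, 16]
j→6 (v[6]=10≤13), i→1 (v[1]=22≥13); i<j, swap → [4, 10, 8, 7, 11, 9, 22, 19, 23, 13, 15, 16]
j→5, i→6; i≥j, return j=5. v = [4, 10, 8, 7, 11, 9, 22, 19, 23, 13, 15, 16]

[4, 10, 8, 7, 11, 9, 22, 19, 23, 13, 15, 16]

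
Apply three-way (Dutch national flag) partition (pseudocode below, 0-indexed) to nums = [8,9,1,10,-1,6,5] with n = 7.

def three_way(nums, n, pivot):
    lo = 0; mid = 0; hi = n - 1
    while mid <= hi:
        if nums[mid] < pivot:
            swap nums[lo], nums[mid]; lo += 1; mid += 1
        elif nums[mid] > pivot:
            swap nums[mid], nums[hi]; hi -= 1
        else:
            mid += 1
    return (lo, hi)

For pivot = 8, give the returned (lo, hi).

lo=0 mid=0 hi=6
8=8: mid=1
9>8: swap(1,6), hi=5 ⇒ [8,5,1,10,-1,6,9]
5<8: swap(0,1), lo=1 mid=2 ⇒ [5,8,1,10,-1,6,9]
1<8: swap(1,2), lo=2 mid=3 ⇒ [5,1,8,10,-1,6,9]
10>8: swap(3,5), hi=4 ⇒ [5,1,8,6,-1,10,9]
6<8: swap(2,3), lo=3 mid=4 ⇒ [5,1,6,8,-1,10,9]
-1<8: swap(3,4), lo=4 mid=5 ⇒ [5,1,6,-1,8,10,9]
done. lo=4 hi=4; nums=[5,1,6,-1,8,10,9]

(4, 4)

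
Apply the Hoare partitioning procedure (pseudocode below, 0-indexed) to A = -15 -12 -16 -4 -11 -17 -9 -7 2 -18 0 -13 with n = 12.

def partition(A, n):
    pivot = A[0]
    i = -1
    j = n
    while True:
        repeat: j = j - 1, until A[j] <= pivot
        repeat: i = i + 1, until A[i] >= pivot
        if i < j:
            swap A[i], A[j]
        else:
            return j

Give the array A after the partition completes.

pivot = A[0] = -15; i = -1, j = 12
j→9 (A[9]=-18≤-15), i→0 (A[0]=-15≥-15); i<j, swap → -18 -12 -16 -4 -11 -17 -9 -7 2 -15 0 -13
j→5 (A[5]=-17≤-15), i→1 (A[1]=-12≥-15); i<j, swap → -18 -17 -16 -4 -11 -12 -9 -7 2 -15 0 -13
j→2, i→3; i≥j, return j=2. A = -18 -17 -16 -4 -11 -12 -9 -7 2 -15 0 -13

-18 -17 -16 -4 -11 -12 -9 -7 2 -15 0 -13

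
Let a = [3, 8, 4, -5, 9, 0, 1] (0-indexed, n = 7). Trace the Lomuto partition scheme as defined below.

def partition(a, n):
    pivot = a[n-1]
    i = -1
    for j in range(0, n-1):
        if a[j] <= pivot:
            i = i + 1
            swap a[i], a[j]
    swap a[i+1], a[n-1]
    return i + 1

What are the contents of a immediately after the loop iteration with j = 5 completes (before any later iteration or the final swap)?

pivot = a[6] = 1; i = -1
j=0: a[0]=3 > 1 → no swap
j=1: a[1]=8 > 1 → no swap
j=2: a[2]=4 > 1 → no swap
j=3: a[3]=-5 ≤ 1 → i=0, swap a[0],a[3] → [-5, 8, 4, 3, 9, 0, 1]
j=4: a[4]=9 > 1 → no swap
j=5: a[5]=0 ≤ 1 → i=1, swap a[1],a[5] → [-5, 0, 4, 3, 9, 8, 1]
(after j=5) a = [-5, 0, 4, 3, 9, 8, 1]

[-5, 0, 4, 3, 9, 8, 1]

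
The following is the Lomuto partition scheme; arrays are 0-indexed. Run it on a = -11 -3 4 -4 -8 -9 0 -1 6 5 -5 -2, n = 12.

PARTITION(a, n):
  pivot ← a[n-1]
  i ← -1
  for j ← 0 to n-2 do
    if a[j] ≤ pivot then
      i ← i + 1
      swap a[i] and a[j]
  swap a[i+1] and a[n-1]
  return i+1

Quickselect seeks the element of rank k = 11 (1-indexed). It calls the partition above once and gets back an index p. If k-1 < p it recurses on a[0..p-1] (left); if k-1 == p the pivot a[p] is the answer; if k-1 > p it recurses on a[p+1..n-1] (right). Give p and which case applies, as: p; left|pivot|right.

pivot=-2, i=-1
j=0: -11≤-2, i=0, swap(0,0) ⇒ -11 -3 4 -4 -8 -9 0 -1 6 5 -5 -2
j=1: -3≤-2, i=1, swap(1,1) ⇒ -11 -3 4 -4 -8 -9 0 -1 6 5 -5 -2
j=2: 4>-2, skip
j=3: -4≤-2, i=2, swap(2,3) ⇒ -11 -3 -4 4 -8 -9 0 -1 6 5 -5 -2
j=4: -8≤-2, i=3, swap(3,4) ⇒ -11 -3 -4 -8 4 -9 0 -1 6 5 -5 -2
j=5: -9≤-2, i=4, swap(4,5) ⇒ -11 -3 -4 -8 -9 4 0 -1 6 5 -5 -2
j=6: 0>-2, skip
j=7: -1>-2, skip
j=8: 6>-2, skip
j=9: 5>-2, skip
j=10: -5≤-2, i=5, swap(5,10) ⇒ -11 -3 -4 -8 -9 -5 0 -1 6 5 4 -2
swap(6,11) ⇒ -11 -3 -4 -8 -9 -5 -2 -1 6 5 4 0; return 6
p = 6; k-1 = 10 > 6 ⇒ right

6; right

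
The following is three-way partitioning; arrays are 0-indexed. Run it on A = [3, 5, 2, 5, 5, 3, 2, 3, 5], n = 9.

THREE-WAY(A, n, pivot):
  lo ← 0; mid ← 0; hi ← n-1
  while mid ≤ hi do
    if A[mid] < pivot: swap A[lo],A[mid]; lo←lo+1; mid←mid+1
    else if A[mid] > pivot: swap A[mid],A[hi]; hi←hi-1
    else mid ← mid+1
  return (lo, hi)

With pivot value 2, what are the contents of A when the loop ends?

pivot = 2; lo=0, mid=0, hi=8
A[mid]=3>2: swap A[0],A[8]; hi=7 → [5, 5, 2, 5, 5, 3, 2, 3, 3]
A[mid]=5>2: swap A[0],A[7]; hi=6 → [3, 5, 2, 5, 5, 3, 2, 5, 3]
A[mid]=3>2: swap A[0],A[6]; hi=5 → [2, 5, 2, 5, 5, 3, 3, 5, 3]
A[mid]=2=2: mid=1
A[mid]=5>2: swap A[1],A[5]; hi=4 → [2, 3, 2, 5, 5, 5, 3, 5, 3]
A[mid]=3>2: swap A[1],A[4]; hi=3 → [2, 5, 2, 5, 3, 5, 3, 5, 3]
A[mid]=5>2: swap A[1],A[3]; hi=2 → [2, 5, 2, 5, 3, 5, 3, 5, 3]
A[mid]=5>2: swap A[1],A[2]; hi=1 → [2, 2, 5, 5, 3, 5, 3, 5, 3]
A[mid]=2=2: mid=2
end: lo=0, hi=1; A = [2, 2, 5, 5, 3, 5, 3, 5, 3]

[2, 2, 5, 5, 3, 5, 3, 5, 3]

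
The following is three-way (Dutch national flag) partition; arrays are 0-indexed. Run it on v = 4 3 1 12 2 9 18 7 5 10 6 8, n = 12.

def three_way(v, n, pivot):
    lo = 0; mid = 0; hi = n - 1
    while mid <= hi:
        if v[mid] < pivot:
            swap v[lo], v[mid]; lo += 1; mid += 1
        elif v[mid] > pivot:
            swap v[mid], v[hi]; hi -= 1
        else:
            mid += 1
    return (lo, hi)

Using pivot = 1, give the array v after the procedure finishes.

1 3 12 2 9 18 7 5 10 6 8 4

pivot = 1; lo=0, mid=0, hi=11
v[mid]=4>1: swap v[0],v[11]; hi=10 → 8 3 1 12 2 9 18 7 5 10 6 4
v[mid]=8>1: swap v[0],v[10]; hi=9 → 6 3 1 12 2 9 18 7 5 10 8 4
v[mid]=6>1: swap v[0],v[9]; hi=8 → 10 3 1 12 2 9 18 7 5 6 8 4
v[mid]=10>1: swap v[0],v[8]; hi=7 → 5 3 1 12 2 9 18 7 10 6 8 4
v[mid]=5>1: swap v[0],v[7]; hi=6 → 7 3 1 12 2 9 18 5 10 6 8 4
v[mid]=7>1: swap v[0],v[6]; hi=5 → 18 3 1 12 2 9 7 5 10 6 8 4
v[mid]=18>1: swap v[0],v[5]; hi=4 → 9 3 1 12 2 18 7 5 10 6 8 4
v[mid]=9>1: swap v[0],v[4]; hi=3 → 2 3 1 12 9 18 7 5 10 6 8 4
v[mid]=2>1: swap v[0],v[3]; hi=2 → 12 3 1 2 9 18 7 5 10 6 8 4
v[mid]=12>1: swap v[0],v[2]; hi=1 → 1 3 12 2 9 18 7 5 10 6 8 4
v[mid]=1=1: mid=1
v[mid]=3>1: swap v[1],v[1]; hi=0 → 1 3 12 2 9 18 7 5 10 6 8 4
end: lo=0, hi=0; v = 1 3 12 2 9 18 7 5 10 6 8 4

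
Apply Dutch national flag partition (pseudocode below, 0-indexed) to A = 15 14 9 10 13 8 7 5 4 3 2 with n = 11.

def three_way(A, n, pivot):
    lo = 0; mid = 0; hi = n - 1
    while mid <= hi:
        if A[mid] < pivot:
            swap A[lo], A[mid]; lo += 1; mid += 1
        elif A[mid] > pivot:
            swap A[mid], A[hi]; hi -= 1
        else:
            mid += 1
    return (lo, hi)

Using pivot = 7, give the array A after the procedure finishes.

2 3 4 5 7 8 13 10 9 14 15

lo=0 mid=0 hi=10
15>7: swap(0,10), hi=9 ⇒ 2 14 9 10 13 8 7 5 4 3 15
2<7: swap(0,0), lo=1 mid=1 ⇒ 2 14 9 10 13 8 7 5 4 3 15
14>7: swap(1,9), hi=8 ⇒ 2 3 9 10 13 8 7 5 4 14 15
3<7: swap(1,1), lo=2 mid=2 ⇒ 2 3 9 10 13 8 7 5 4 14 15
9>7: swap(2,8), hi=7 ⇒ 2 3 4 10 13 8 7 5 9 14 15
4<7: swap(2,2), lo=3 mid=3 ⇒ 2 3 4 10 13 8 7 5 9 14 15
10>7: swap(3,7), hi=6 ⇒ 2 3 4 5 13 8 7 10 9 14 15
5<7: swap(3,3), lo=4 mid=4 ⇒ 2 3 4 5 13 8 7 10 9 14 15
13>7: swap(4,6), hi=5 ⇒ 2 3 4 5 7 8 13 10 9 14 15
7=7: mid=5
8>7: swap(5,5), hi=4 ⇒ 2 3 4 5 7 8 13 10 9 14 15
done. lo=4 hi=4; A=2 3 4 5 7 8 13 10 9 14 15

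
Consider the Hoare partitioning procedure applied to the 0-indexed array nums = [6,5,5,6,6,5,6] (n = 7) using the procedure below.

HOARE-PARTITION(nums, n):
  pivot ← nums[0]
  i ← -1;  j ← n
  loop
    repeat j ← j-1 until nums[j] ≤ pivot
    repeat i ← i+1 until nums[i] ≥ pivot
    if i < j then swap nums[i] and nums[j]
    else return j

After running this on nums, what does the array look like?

[6,5,5,5,6,6,6]

pivot = nums[0] = 6; i = -1, j = 7
j→6 (nums[6]=6≤6), i→0 (nums[0]=6≥6); i<j, swap → [6,5,5,6,6,5,6]
j→5 (nums[5]=5≤6), i→3 (nums[3]=6≥6); i<j, swap → [6,5,5,5,6,6,6]
j→4, i→4; i≥j, return j=4. nums = [6,5,5,5,6,6,6]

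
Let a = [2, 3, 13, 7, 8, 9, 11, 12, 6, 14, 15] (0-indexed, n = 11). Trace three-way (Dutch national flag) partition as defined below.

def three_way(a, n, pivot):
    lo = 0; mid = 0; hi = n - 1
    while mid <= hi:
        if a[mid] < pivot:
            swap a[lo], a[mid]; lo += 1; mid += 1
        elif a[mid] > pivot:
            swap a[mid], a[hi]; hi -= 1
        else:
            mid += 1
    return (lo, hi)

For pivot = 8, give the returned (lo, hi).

(4, 4)

lo=0 mid=0 hi=10
2<8: swap(0,0), lo=1 mid=1 ⇒ [2, 3, 13, 7, 8, 9, 11, 12, 6, 14, 15]
3<8: swap(1,1), lo=2 mid=2 ⇒ [2, 3, 13, 7, 8, 9, 11, 12, 6, 14, 15]
13>8: swap(2,10), hi=9 ⇒ [2, 3, 15, 7, 8, 9, 11, 12, 6, 14, 13]
15>8: swap(2,9), hi=8 ⇒ [2, 3, 14, 7, 8, 9, 11, 12, 6, 15, 13]
14>8: swap(2,8), hi=7 ⇒ [2, 3, 6, 7, 8, 9, 11, 12, 14, 15, 13]
6<8: swap(2,2), lo=3 mid=3 ⇒ [2, 3, 6, 7, 8, 9, 11, 12, 14, 15, 13]
7<8: swap(3,3), lo=4 mid=4 ⇒ [2, 3, 6, 7, 8, 9, 11, 12, 14, 15, 13]
8=8: mid=5
9>8: swap(5,7), hi=6 ⇒ [2, 3, 6, 7, 8, 12, 11, 9, 14, 15, 13]
12>8: swap(5,6), hi=5 ⇒ [2, 3, 6, 7, 8, 11, 12, 9, 14, 15, 13]
11>8: swap(5,5), hi=4 ⇒ [2, 3, 6, 7, 8, 11, 12, 9, 14, 15, 13]
done. lo=4 hi=4; a=[2, 3, 6, 7, 8, 11, 12, 9, 14, 15, 13]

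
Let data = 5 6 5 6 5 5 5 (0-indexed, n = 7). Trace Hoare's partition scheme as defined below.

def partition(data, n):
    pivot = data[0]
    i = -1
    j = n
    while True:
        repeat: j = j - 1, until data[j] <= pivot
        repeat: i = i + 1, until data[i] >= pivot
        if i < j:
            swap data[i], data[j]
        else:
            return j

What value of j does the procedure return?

2

pivot = data[0] = 5; i = -1, j = 7
j→6 (data[6]=5≤5), i→0 (data[0]=5≥5); i<j, swap → 5 6 5 6 5 5 5
j→5 (data[5]=5≤5), i→1 (data[1]=6≥5); i<j, swap → 5 5 5 6 5 6 5
j→4 (data[4]=5≤5), i→2 (data[2]=5≥5); i<j, swap → 5 5 5 6 5 6 5
j→2, i→3; i≥j, return j=2. data = 5 5 5 6 5 6 5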